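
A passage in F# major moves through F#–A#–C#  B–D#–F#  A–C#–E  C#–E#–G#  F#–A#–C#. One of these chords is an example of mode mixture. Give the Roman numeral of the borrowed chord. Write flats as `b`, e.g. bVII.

F# major has the diatonic set F#, G#m, A#m, B, C#, D#m, E#dim. F#–A#–C# = F#, B–D#–F# = B and C#–E#–G# = C# are all diatonic. A–C#–E doesn't fit — on degree 3 F# major would have A#m (iii). A is the degree-3 chord of F# minor, so it is the borrowed bIII.

bIII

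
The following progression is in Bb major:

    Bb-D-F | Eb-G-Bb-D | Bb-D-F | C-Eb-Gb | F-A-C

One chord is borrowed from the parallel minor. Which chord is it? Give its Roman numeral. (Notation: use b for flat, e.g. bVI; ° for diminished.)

ii°

In Bb major the diatonic chords are Bb, Cm, Dm, Eb, F, Gm, Adim. Of the given chords, Bb–D–F = Bb, Eb–G–Bb–D = Ebmaj7 and F–A–C = F are diatonic. C–Eb–Gb doesn't fit — on degree 2 Bb major would have Cm (ii). Cdim is the degree-2 chord of Bb minor, so it is the borrowed ii°.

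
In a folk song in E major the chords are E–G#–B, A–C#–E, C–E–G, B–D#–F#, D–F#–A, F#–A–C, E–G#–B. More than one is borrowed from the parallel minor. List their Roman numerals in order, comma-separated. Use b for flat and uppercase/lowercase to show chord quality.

The diatonic triads in E major are E, F#m, G#m, A, B, C#m, D#dim. E–G#–B = E, A–C#–E = A and B–D#–F# = B all belong to that set. But C–E–G is foreign: the diatonic vi on degree 6 is C#m, whereas C comes from E minor. It is labeled bVI. D–F#–A doesn't fit — on degree 7 E major would have D#dim (vii°). D is the degree-7 chord of E minor, so it is the borrowed bVII. F#–A–C doesn't fit — on degree 2 E major would have F#m (ii). F#dim is the degree-2 chord of E minor, so it is the borrowed ii°.

bVI, bVII, ii°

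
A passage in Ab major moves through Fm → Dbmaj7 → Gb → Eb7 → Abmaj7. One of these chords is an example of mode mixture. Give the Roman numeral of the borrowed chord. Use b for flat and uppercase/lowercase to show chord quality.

bVII

In Ab major the diatonic chords are Ab, Bbm, Cm, Db, Eb, Fm, Gdim. Of the given chords, Fm, Dbmaj7, Eb7 and Abmaj7 are diatonic. Gb (Gb–Bb–Db) is not: scale degree 7 in Ab major carries Gdim (vii°). In Ab minor the chord on that degree is Gb, so here it functions as bVII, borrowed from the parallel minor.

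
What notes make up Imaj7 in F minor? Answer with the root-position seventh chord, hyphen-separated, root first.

The root, F, is scale degree 1 — the same note in F minor and F major; only the chord quality changes. Stacking thirds in F major on F gives F–A–C–E.

F-A-C-E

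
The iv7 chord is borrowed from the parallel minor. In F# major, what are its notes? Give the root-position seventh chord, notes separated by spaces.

B D F# A

iv7 is built on scale degree 4, which is B in both F# major and its parallel. Stacking thirds in F# minor on B gives B–D–F#–A.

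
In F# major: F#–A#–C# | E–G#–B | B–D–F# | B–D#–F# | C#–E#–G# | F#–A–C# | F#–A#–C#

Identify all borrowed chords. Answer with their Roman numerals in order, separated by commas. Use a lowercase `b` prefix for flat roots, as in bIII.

bVII, iv, i

The diatonic triads in F# major are F#, G#m, A#m, B, C#, D#m, E#dim. F#–A#–C# = F#, B–D#–F# = B and C#–E#–G# = C# are all diatonic. E–G#–B is not: scale degree 7 in F# major carries E#dim (vii°). In F# minor the chord on that degree is E, so here it functions as bVII, borrowed from the parallel minor. B–D–F# is not: scale degree 4 in F# major carries B (IV). In F# minor the chord on that degree is Bm, so here it functions as iv, borrowed from the parallel minor. F#–A–C# doesn't fit — on degree 1 F# major would have F# (I). F#m is the degree-1 chord of F# minor, so it is the borrowed i.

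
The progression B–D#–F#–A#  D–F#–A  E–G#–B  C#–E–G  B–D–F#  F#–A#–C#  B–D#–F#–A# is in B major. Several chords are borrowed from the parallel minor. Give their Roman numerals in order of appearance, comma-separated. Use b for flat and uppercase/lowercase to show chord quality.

bIII, ii°, i

The diatonic triads in B major are B, C#m, D#m, E, F#, G#m, A#dim. B–D#–F#–A# = Bmaj7, E–G#–B = E and F#–A#–C# = F# all belong to that set. But D–F#–A is foreign: the diatonic iii on degree 3 is D#m, whereas D comes from B minor. It is labeled bIII. C#–E–G is not: scale degree 2 in B major carries C#m (ii). In B minor the chord on that degree is C#dim, so here it functions as ii°, borrowed from the parallel minor. B–D–F# doesn't fit — on degree 1 B major would have B (I). Bm is the degree-1 chord of B minor, so it is the borrowed i.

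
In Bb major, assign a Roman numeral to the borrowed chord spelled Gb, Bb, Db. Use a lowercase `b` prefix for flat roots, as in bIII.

bVI

Gb is the lowered form of scale degree 6 in Bb major (the diatonic degree 6 is G). Gb–Bb–Db is a major chord — the form found in Bb minor, not the diatonic vi (Gm). Borrowed into Bb major it is written bVI.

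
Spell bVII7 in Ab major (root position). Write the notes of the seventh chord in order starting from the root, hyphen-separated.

Gb-Bb-Db-Fb

bVII7 is built on the lowered scale degree 7. In Ab major degree 7 is G; lowered it becomes Gb. Building the dominant-seventh chord from the parallel minor on Gb: Gb–Bb–Db–Fb.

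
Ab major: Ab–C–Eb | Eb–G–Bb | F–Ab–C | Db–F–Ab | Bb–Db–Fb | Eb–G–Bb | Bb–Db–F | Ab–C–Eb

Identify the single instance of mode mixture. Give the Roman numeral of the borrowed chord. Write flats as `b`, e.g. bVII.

Ab major has the diatonic set Ab, Bbm, Cm, Db, Eb, Fm, Gdim. Of the given chords, Ab–C–Eb = Ab, Eb–G–Bb = Eb, F–Ab–C = Fm, Db–F–Ab = Db and Bb–Db–F = Bbm are diatonic. Bb–Db–Fb doesn't fit — on degree 2 Ab major would have Bbm (ii). Bbdim is the degree-2 chord of Ab minor, so it is the borrowed ii°.

ii°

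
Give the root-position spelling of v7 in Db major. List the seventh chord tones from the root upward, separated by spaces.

Ab Cb Eb Gb

The root, Ab, is scale degree 5 — the same note in Db major and Db minor; only the chord quality changes. Stacking thirds in Db minor on Ab gives Ab–Cb–Eb–Gb.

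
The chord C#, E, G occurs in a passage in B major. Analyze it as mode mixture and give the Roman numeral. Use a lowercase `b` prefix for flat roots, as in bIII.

ii°

The root C# is the diatonic 2nd degree of B major; the borrowing shows in the chord quality. Diatonically B major has C#m (ii) on that degree; C#–E–G is instead the diminished chord native to B minor, so it takes the label ii°.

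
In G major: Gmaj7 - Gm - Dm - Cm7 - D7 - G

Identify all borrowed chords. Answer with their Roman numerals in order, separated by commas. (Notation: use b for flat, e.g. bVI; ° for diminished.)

i, v, iv7

G major has the diatonic set G, Am, Bm, C, D, Em, F#dim. Gmaj7, D7 and G all belong to that set. Gm (G–Bb–D) doesn't fit — on degree 1 G major would have G (I). Gm is the degree-1 chord of G minor, so it is the borrowed i. Dm (D–F–A) is not: scale degree 5 in G major carries D (V). In G minor the chord on that degree is Dm, so here it functions as v, borrowed from the parallel minor. But Cm7 (C–Eb–G–Bb) is foreign: the diatonic IV on degree 4 is C, whereas Cm7 comes from G minor. It is labeled iv7.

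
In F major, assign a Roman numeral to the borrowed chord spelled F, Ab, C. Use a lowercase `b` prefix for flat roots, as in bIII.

i

The root F is the diatonic 1st degree of F major; the borrowing shows in the chord quality. Diatonically F major has F (I) on that degree; F–Ab–C is instead the minor chord native to F minor, so it takes the label i.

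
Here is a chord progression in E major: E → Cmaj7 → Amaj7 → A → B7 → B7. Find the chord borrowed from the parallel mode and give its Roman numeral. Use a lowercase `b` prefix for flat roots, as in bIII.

bVImaj7

E major has the diatonic set E, F#m, G#m, A, B, C#m, D#dim. E, Amaj7, A and B7 all belong to that set. Cmaj7 (C–E–G–B) doesn't fit — on degree 6 E major would have C#m (vi). Cmaj7 is the degree-6 chord of E minor, so it is the borrowed bVImaj7.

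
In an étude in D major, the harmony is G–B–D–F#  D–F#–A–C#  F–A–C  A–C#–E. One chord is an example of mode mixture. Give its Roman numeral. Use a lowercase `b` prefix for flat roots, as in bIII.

bIII

The diatonic triads in D major are D, Em, F#m, G, A, Bm, C#dim. G–B–D–F# = Gmaj7, D–F#–A–C# = Dmaj7 and A–C#–E = A are all diatonic. F–A–C doesn't fit — on degree 3 D major would have F#m (iii). F is the degree-3 chord of D minor, so it is the borrowed bIII.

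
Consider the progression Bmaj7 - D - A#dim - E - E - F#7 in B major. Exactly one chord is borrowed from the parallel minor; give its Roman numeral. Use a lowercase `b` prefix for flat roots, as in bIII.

In B major the diatonic chords are B, C#m, D#m, E, F#, G#m, A#dim. Bmaj7, A#dim, E and F#7 all belong to that set. D (D–F#–A) is not: scale degree 3 in B major carries D#m (iii). In B minor the chord on that degree is D, so here it functions as bIII, borrowed from the parallel minor.

bIII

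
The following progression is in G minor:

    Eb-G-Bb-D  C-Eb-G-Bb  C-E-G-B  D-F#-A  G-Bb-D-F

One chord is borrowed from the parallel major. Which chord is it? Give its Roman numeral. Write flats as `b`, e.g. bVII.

The diatonic triads in G minor (with V from harmonic minor) are Gm, Adim, Bb, Cm, D, Eb, F. Eb–G–Bb–D = Ebmaj7, C–Eb–G–Bb = Cm7, D–F#–A = D and G–Bb–D–F = Gm7 are all diatonic. C–E–G–B is not: scale degree 4 in G minor carries Cm (iv). In G major the chord on that degree is Cmaj7, so here it functions as IVmaj7, borrowed from the parallel major.

IVmaj7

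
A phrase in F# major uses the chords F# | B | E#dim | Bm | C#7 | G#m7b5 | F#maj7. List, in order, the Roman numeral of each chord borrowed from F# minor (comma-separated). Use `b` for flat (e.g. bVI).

In F# major the diatonic chords are F#, G#m, A#m, B, C#, D#m, E#dim. Of the given chords, F#, B, E#dim, C#7 and F#maj7 are diatonic. But Bm (B–D–F#) is foreign: the diatonic IV on degree 4 is B, whereas Bm comes from F# minor. It is labeled iv. G#m7b5 (G#–B–D–F#) is not: scale degree 2 in F# major carries G#m (ii). In F# minor the chord on that degree is G#m7b5, so here it functions as iiø7, borrowed from the parallel minor.

iv, iiø7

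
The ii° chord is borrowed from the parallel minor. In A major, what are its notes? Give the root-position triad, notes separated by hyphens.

ii° is built on scale degree 2, which is B in both A major and its parallel. Building the diminished chord from the parallel minor on B: B–D–F.

B-D-F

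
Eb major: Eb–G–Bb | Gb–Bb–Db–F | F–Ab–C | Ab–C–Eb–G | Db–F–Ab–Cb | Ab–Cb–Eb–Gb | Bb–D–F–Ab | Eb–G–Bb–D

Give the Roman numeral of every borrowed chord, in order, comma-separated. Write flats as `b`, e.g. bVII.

bIIImaj7, bVII7, iv7

Eb major has the diatonic set Eb, Fm, Gm, Ab, Bb, Cm, Ddim. Of the given chords, Eb–G–Bb = Eb, F–Ab–C = Fm, Ab–C–Eb–G = Abmaj7, Bb–D–F–Ab = Bb7 and Eb–G–Bb–D = Ebmaj7 are diatonic. Gb–Bb–Db–F is not: scale degree 3 in Eb major carries Gm (iii). In Eb minor the chord on that degree is Gbmaj7, so here it functions as bIIImaj7, borrowed from the parallel minor. But Db–F–Ab–Cb is foreign: the diatonic vii° on degree 7 is Ddim, whereas Db7 comes from Eb minor. It is labeled bVII7. But Ab–Cb–Eb–Gb is foreign: the diatonic IV on degree 4 is Ab, whereas Abm7 comes from Eb minor. It is labeled iv7.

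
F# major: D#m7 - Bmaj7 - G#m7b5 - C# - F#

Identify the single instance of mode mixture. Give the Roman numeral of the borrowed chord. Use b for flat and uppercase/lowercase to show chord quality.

iiø7

The diatonic triads in F# major are F#, G#m, A#m, B, C#, D#m, E#dim. D#m7, Bmaj7, C# and F# are all diatonic. G#m7b5 (G#–B–D–F#) doesn't fit — on degree 2 F# major would have G#m (ii). G#m7b5 is the degree-2 chord of F# minor, so it is the borrowed iiø7.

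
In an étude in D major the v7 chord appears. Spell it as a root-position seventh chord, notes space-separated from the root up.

A C E G

v7 is built on scale degree 5, which is A in both D major and its parallel. In D minor the chord on A is A–C–E–G.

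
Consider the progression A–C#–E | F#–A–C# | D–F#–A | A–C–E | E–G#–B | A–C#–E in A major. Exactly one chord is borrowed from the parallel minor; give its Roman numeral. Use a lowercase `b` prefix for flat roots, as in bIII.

i

The diatonic triads in A major are A, Bm, C#m, D, E, F#m, G#dim. A–C#–E = A, F#–A–C# = F#m, D–F#–A = D and E–G#–B = E all belong to that set. A–C–E is not: scale degree 1 in A major carries A (I). In A minor the chord on that degree is Am, so here it functions as i, borrowed from the parallel minor.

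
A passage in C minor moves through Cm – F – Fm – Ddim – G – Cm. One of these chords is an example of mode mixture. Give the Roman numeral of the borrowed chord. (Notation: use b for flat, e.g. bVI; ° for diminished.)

The diatonic triads in C minor (with V from harmonic minor) are Cm, Ddim, Eb, Fm, G, Ab, Bb. Cm, Fm, Ddim and G all belong to that set. F (F–A–C) is not: scale degree 4 in C minor carries Fm (iv). In C major the chord on that degree is F, so here it functions as IV, borrowed from the parallel major.

IV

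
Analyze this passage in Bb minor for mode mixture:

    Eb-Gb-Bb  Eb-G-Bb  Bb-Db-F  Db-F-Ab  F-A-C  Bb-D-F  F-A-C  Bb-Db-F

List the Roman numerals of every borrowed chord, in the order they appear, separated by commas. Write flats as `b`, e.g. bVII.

In Bb minor (with V from harmonic minor) the diatonic chords are Bbm, Cdim, Db, Ebm, F, Gb, Ab. Of the given chords, Eb–Gb–Bb = Ebm, Bb–Db–F = Bbm, Db–F–Ab = Db and F–A–C = F are diatonic. Eb–G–Bb doesn't fit — on degree 4 Bb minor would have Ebm (iv). Eb is the degree-4 chord of Bb major, so it is the borrowed IV. But Bb–D–F is foreign: the diatonic i on degree 1 is Bbm, whereas Bb comes from Bb major. It is labeled I.

IV, I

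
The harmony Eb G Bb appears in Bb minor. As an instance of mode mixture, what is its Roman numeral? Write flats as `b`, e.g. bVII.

Eb is scale degree 4 in Bb minor. The diatonic chord on degree 4 would be Ebm (iv), but Eb–G–Bb is the major chord from Bb major. As a borrowed chord it is labeled IV.

IV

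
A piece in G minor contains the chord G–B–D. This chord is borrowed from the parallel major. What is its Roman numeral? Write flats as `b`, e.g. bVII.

I

The root G is the diatonic 1st degree of G minor; the borrowing shows in the chord quality. G–B–D is a major chord — the form found in G major, not the diatonic i (Gm). Borrowed into G minor it is written I.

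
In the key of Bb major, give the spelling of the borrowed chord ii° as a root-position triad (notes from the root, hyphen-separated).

C-Eb-Gb

ii° is built on scale degree 2, which is C in both Bb major and its parallel. Building the diminished chord from the parallel minor on C: C–Eb–Gb.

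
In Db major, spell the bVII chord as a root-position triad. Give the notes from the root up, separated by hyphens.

Cb-Eb-Gb

Scale degree 7 in Db major is C. bVII uses the lowered form, Cb, taken from Db minor. In Db minor the chord on Cb is Cb–Eb–Gb.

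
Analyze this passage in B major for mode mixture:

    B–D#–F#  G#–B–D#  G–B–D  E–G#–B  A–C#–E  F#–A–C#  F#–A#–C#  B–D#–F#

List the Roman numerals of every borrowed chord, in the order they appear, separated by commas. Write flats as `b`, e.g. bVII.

In B major the diatonic chords are B, C#m, D#m, E, F#, G#m, A#dim. B–D#–F# = B, G#–B–D# = G#m, E–G#–B = E and F#–A#–C# = F# all belong to that set. But G–B–D is foreign: the diatonic vi on degree 6 is G#m, whereas G comes from B minor. It is labeled bVI. But A–C#–E is foreign: the diatonic vii° on degree 7 is A#dim, whereas A comes from B minor. It is labeled bVII. F#–A–C# doesn't fit — on degree 5 B major would have F# (V). F#m is the degree-5 chord of B minor, so it is the borrowed v.

bVI, bVII, v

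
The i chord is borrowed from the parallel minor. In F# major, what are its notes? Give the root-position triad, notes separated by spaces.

The root, F#, is scale degree 1 — the same note in F# major and F# minor; only the chord quality changes. Stacking thirds in F# minor on F# gives F#–A–C#.

F# A C#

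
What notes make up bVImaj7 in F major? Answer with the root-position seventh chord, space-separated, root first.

Db F Ab C

The root of bVImaj7 is the lowered 6th degree: D becomes Db. Stacking thirds in F minor on Db gives Db–F–Ab–C.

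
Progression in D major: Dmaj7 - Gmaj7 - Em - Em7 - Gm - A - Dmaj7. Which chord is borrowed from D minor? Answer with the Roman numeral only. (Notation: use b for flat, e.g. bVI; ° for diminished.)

The diatonic triads in D major are D, Em, F#m, G, A, Bm, C#dim. Dmaj7, Gmaj7, Em, Em7 and A all belong to that set. Gm (G–Bb–D) doesn't fit — on degree 4 D major would have G (IV). Gm is the degree-4 chord of D minor, so it is the borrowed iv.

iv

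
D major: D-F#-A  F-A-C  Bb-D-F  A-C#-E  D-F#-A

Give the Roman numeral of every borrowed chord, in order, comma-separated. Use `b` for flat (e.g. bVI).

In D major the diatonic chords are D, Em, F#m, G, A, Bm, C#dim. Of the given chords, D–F#–A = D and A–C#–E = A are diatonic. F–A–C is not: scale degree 3 in D major carries F#m (iii). In D minor the chord on that degree is F, so here it functions as bIII, borrowed from the parallel minor. Bb–D–F is not: scale degree 6 in D major carries Bm (vi). In D minor the chord on that degree is Bb, so here it functions as bVI, borrowed from the parallel minor.

bIII, bVI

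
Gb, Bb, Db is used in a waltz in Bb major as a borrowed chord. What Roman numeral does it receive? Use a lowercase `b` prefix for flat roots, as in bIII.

Gb is the lowered form of scale degree 6 in Bb major (the diatonic degree 6 is G). Gb–Bb–Db is a major chord — the form found in Bb minor, not the diatonic vi (Gm). Borrowed into Bb major it is written bVI.

bVI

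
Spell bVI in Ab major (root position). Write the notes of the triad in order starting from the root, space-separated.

The root of bVI is the lowered 6th degree: F becomes Fb. Stacking thirds in Ab minor on Fb gives Fb–Ab–Cb.

Fb Ab Cb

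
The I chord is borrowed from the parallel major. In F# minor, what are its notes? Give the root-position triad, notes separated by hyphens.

I is built on scale degree 1, which is F# in both F# minor and its parallel. Building the major chord from the parallel major on F#: F#–A#–C#.

F#-A#-C#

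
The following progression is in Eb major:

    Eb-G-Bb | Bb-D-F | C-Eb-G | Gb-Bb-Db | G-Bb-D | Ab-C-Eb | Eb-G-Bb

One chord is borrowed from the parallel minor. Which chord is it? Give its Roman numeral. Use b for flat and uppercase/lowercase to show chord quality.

bIII

The diatonic triads in Eb major are Eb, Fm, Gm, Ab, Bb, Cm, Ddim. Eb–G–Bb = Eb, Bb–D–F = Bb, C–Eb–G = Cm, G–Bb–D = Gm and Ab–C–Eb = Ab all belong to that set. Gb–Bb–Db is not: scale degree 3 in Eb major carries Gm (iii). In Eb minor the chord on that degree is Gb, so here it functions as bIII, borrowed from the parallel minor.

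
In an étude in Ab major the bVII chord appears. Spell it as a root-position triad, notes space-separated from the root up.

Gb Bb Db

Scale degree 7 in Ab major is G. bVII uses the lowered form, Gb, taken from Ab minor. In Ab minor the chord on Gb is Gb–Bb–Db.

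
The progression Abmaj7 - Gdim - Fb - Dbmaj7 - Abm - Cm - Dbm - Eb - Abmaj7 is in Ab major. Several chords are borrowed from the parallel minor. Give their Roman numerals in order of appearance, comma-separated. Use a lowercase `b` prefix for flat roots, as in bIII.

Ab major has the diatonic set Ab, Bbm, Cm, Db, Eb, Fm, Gdim. Abmaj7, Gdim, Dbmaj7, Cm and Eb all belong to that set. Fb (Fb–Ab–Cb) doesn't fit — on degree 6 Ab major would have Fm (vi). Fb is the degree-6 chord of Ab minor, so it is the borrowed bVI. But Abm (Ab–Cb–Eb) is foreign: the diatonic I on degree 1 is Ab, whereas Abm comes from Ab minor. It is labeled i. But Dbm (Db–Fb–Ab) is foreign: the diatonic IV on degree 4 is Db, whereas Dbm comes from Ab minor. It is labeled iv.

bVI, i, iv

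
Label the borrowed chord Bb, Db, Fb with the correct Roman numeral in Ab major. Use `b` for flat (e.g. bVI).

ii°

Bb is scale degree 2 in Ab major. The diatonic chord on degree 2 would be Bbm (ii), but Bb–Db–Fb is the diminished chord from Ab minor. As a borrowed chord it is labeled ii°.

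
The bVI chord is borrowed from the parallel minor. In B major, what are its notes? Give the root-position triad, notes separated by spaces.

Scale degree 6 in B major is G#. bVI uses the lowered form, G, taken from B minor. Building the major chord from the parallel minor on G: G–B–D.

G B D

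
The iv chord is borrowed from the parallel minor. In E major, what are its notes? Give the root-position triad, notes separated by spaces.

A C E

The root, A, is scale degree 4 — the same note in E major and E minor; only the chord quality changes. Building the minor chord from the parallel minor on A: A–C–E.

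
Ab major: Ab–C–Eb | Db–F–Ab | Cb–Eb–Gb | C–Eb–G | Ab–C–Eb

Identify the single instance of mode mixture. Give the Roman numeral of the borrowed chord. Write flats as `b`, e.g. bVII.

In Ab major the diatonic chords are Ab, Bbm, Cm, Db, Eb, Fm, Gdim. Ab–C–Eb = Ab, Db–F–Ab = Db and C–Eb–G = Cm all belong to that set. Cb–Eb–Gb doesn't fit — on degree 3 Ab major would have Cm (iii). Cb is the degree-3 chord of Ab minor, so it is the borrowed bIII.

bIII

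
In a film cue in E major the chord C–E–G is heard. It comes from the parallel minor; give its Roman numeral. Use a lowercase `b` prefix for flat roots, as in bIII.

The root C is the lowered 6th scale degree — diatonically E major has C# there. The diatonic chord on degree 6 would be C#m (vi), but C–E–G is the major chord from E minor. As a borrowed chord it is labeled bVI.

bVI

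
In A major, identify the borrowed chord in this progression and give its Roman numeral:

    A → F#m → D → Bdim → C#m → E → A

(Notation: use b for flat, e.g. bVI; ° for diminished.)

A major has the diatonic set A, Bm, C#m, D, E, F#m, G#dim. A, F#m, D, C#m and E all belong to that set. But Bdim (B–D–F) is foreign: the diatonic ii on degree 2 is Bm, whereas Bdim comes from A minor. It is labeled ii°.

ii°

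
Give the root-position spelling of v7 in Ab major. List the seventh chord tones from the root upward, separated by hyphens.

v7 is built on scale degree 5, which is Eb in both Ab major and its parallel. In Ab minor the chord on Eb is Eb–Gb–Bb–Db.

Eb-Gb-Bb-Db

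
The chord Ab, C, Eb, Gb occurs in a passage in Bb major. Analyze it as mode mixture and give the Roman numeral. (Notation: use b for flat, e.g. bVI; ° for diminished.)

In Bb major scale degree 7 is A; Ab is its lowered form, from Bb minor. The diatonic chord on degree 7 would be Adim (vii°), but Ab–C–Eb–Gb is the dominant-seventh chord from Bb minor. As a borrowed chord it is labeled bVII7.

bVII7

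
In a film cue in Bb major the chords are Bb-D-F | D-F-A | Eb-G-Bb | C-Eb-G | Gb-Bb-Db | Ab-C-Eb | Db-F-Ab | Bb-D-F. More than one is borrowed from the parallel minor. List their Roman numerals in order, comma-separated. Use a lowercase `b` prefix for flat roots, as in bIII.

In Bb major the diatonic chords are Bb, Cm, Dm, Eb, F, Gm, Adim. Of the given chords, Bb–D–F = Bb, D–F–A = Dm, Eb–G–Bb = Eb and C–Eb–G = Cm are diatonic. Gb–Bb–Db is not: scale degree 6 in Bb major carries Gm (vi). In Bb minor the chord on that degree is Gb, so here it functions as bVI, borrowed from the parallel minor. But Ab–C–Eb is foreign: the diatonic vii° on degree 7 is Adim, whereas Ab comes from Bb minor. It is labeled bVII. But Db–F–Ab is foreign: the diatonic iii on degree 3 is Dm, whereas Db comes from Bb minor. It is labeled bIII.

bVI, bVII, bIII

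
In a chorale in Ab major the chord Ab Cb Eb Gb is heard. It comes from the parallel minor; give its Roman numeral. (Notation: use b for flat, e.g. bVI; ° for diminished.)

i7

The root Ab is the diatonic 1st degree of Ab major; the borrowing shows in the chord quality. Ab–Cb–Eb–Gb is a minor-seventh chord — the form found in Ab minor, not the diatonic I (Ab). Borrowed into Ab major it is written i7.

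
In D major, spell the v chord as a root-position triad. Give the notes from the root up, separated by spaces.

The root, A, is scale degree 5 — the same note in D major and D minor; only the chord quality changes. Building the minor chord from the parallel minor on A: A–C–E.

A C E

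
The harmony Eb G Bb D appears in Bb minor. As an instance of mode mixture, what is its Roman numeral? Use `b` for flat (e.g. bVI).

The root Eb is the diatonic 4th degree of Bb minor; the borrowing shows in the chord quality. The diatonic chord on degree 4 would be Ebm (iv), but Eb–G–Bb–D is the major-seventh chord from Bb major. As a borrowed chord it is labeled IVmaj7.

IVmaj7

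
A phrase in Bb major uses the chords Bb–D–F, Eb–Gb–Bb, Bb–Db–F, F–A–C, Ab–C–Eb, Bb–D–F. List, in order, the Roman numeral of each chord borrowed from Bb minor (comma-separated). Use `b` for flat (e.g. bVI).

Bb major has the diatonic set Bb, Cm, Dm, Eb, F, Gm, Adim. Of the given chords, Bb–D–F = Bb and F–A–C = F are diatonic. Eb–Gb–Bb is not: scale degree 4 in Bb major carries Eb (IV). In Bb minor the chord on that degree is Ebm, so here it functions as iv, borrowed from the parallel minor. Bb–Db–F doesn't fit — on degree 1 Bb major would have Bb (I). Bbm is the degree-1 chord of Bb minor, so it is the borrowed i. But Ab–C–Eb is foreign: the diatonic vii° on degree 7 is Adim, whereas Ab comes from Bb minor. It is labeled bVII.

iv, i, bVII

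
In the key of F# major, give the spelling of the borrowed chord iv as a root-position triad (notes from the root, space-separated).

iv is built on scale degree 4, which is B in both F# major and its parallel. Stacking thirds in F# minor on B gives B–D–F#.

B D F#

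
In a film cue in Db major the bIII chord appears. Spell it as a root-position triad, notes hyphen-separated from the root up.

Scale degree 3 in Db major is F. bIII uses the lowered form, Fb, taken from Db minor. In Db minor the chord on Fb is Fb–Ab–Cb.

Fb-Ab-Cb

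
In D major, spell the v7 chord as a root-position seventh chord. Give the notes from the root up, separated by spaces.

v7 is built on scale degree 5, which is A in both D major and its parallel. Stacking thirds in D minor on A gives A–C–E–G.

A C E G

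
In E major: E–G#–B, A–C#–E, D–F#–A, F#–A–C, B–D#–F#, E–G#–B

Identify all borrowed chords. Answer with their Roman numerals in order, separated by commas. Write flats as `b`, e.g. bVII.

bVII, ii°

The diatonic triads in E major are E, F#m, G#m, A, B, C#m, D#dim. E–G#–B = E, A–C#–E = A and B–D#–F# = B all belong to that set. D–F#–A doesn't fit — on degree 7 E major would have D#dim (vii°). D is the degree-7 chord of E minor, so it is the borrowed bVII. F#–A–C is not: scale degree 2 in E major carries F#m (ii). In E minor the chord on that degree is F#dim, so here it functions as ii°, borrowed from the parallel minor.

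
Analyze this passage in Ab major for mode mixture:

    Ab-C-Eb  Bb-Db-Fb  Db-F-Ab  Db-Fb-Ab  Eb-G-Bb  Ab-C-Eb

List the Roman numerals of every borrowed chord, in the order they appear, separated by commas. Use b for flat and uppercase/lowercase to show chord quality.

ii°, iv

The diatonic triads in Ab major are Ab, Bbm, Cm, Db, Eb, Fm, Gdim. Of the given chords, Ab–C–Eb = Ab, Db–F–Ab = Db and Eb–G–Bb = Eb are diatonic. Bb–Db–Fb doesn't fit — on degree 2 Ab major would have Bbm (ii). Bbdim is the degree-2 chord of Ab minor, so it is the borrowed ii°. But Db–Fb–Ab is foreign: the diatonic IV on degree 4 is Db, whereas Dbm comes from Ab minor. It is labeled iv.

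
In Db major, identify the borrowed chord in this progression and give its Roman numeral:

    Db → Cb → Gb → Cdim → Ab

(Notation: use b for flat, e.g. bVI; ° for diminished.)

Db major has the diatonic set Db, Ebm, Fm, Gb, Ab, Bbm, Cdim. Of the given chords, Db, Gb, Cdim and Ab are diatonic. But Cb (Cb–Eb–Gb) is foreign: the diatonic vii° on degree 7 is Cdim, whereas Cb comes from Db minor. It is labeled bVII.

bVII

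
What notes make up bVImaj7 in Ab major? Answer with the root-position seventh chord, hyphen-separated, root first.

Fb-Ab-Cb-Eb

The root of bVImaj7 is the lowered 6th degree: F becomes Fb. In Ab minor the chord on Fb is Fb–Ab–Cb–Eb.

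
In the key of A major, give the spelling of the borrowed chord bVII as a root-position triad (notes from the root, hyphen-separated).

bVII is built on the lowered scale degree 7. In A major degree 7 is G#; lowered it becomes G. In A minor the chord on G is G–B–D.

G-B-D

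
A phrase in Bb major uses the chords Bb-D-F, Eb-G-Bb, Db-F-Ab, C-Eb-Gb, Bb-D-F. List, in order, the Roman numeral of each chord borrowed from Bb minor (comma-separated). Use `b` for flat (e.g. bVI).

bIII, ii°

The diatonic triads in Bb major are Bb, Cm, Dm, Eb, F, Gm, Adim. Bb–D–F = Bb and Eb–G–Bb = Eb both belong to that set. Db–F–Ab is not: scale degree 3 in Bb major carries Dm (iii). In Bb minor the chord on that degree is Db, so here it functions as bIII, borrowed from the parallel minor. C–Eb–Gb doesn't fit — on degree 2 Bb major would have Cm (ii). Cdim is the degree-2 chord of Bb minor, so it is the borrowed ii°.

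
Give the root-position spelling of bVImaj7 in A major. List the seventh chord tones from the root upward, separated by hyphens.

Scale degree 6 in A major is F#. bVImaj7 uses the lowered form, F, taken from A minor. Stacking thirds in A minor on F gives F–A–C–E.

F-A-C-E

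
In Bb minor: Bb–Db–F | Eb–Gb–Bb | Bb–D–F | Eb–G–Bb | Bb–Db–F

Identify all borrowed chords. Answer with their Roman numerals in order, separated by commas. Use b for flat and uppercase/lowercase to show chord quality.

The diatonic triads in Bb minor (with V from harmonic minor) are Bbm, Cdim, Db, Ebm, F, Gb, Ab. Bb–Db–F = Bbm and Eb–Gb–Bb = Ebm are both diatonic. But Bb–D–F is foreign: the diatonic i on degree 1 is Bbm, whereas Bb comes from Bb major. It is labeled I. Eb–G–Bb doesn't fit — on degree 4 Bb minor would have Ebm (iv). Eb is the degree-4 chord of Bb major, so it is the borrowed IV.

I, IV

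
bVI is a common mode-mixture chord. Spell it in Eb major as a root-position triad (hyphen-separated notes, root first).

Scale degree 6 in Eb major is C. bVI uses the lowered form, Cb, taken from Eb minor. Stacking thirds in Eb minor on Cb gives Cb–Eb–Gb.

Cb-Eb-Gb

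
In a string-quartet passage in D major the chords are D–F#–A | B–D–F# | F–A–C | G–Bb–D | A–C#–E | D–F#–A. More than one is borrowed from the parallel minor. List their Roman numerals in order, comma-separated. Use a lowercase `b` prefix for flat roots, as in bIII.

D major has the diatonic set D, Em, F#m, G, A, Bm, C#dim. D–F#–A = D, B–D–F# = Bm and A–C#–E = A are all diatonic. F–A–C doesn't fit — on degree 3 D major would have F#m (iii). F is the degree-3 chord of D minor, so it is the borrowed bIII. G–Bb–D is not: scale degree 4 in D major carries G (IV). In D minor the chord on that degree is Gm, so here it functions as iv, borrowed from the parallel minor.

bIII, iv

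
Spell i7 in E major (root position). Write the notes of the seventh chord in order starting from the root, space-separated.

i7 is built on scale degree 1, which is E in both E major and its parallel. Stacking thirds in E minor on E gives E–G–B–D.

E G B D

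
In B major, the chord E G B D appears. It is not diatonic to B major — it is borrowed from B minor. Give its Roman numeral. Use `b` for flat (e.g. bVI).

iv7

E is scale degree 4 in B major. The diatonic chord on degree 4 would be E (IV), but E–G–B–D is the minor-seventh chord from B minor. As a borrowed chord it is labeled iv7.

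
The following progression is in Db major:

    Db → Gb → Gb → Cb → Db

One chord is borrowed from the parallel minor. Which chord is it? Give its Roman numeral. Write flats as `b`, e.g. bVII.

bVII

In Db major the diatonic chords are Db, Ebm, Fm, Gb, Ab, Bbm, Cdim. Of the given chords, Db and Gb are diatonic. But Cb (Cb–Eb–Gb) is foreign: the diatonic vii° on degree 7 is Cdim, whereas Cb comes from Db minor. It is labeled bVII.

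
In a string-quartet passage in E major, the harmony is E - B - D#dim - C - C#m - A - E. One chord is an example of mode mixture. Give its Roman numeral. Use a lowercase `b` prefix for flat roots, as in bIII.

The diatonic triads in E major are E, F#m, G#m, A, B, C#m, D#dim. E, B, D#dim, C#m and A all belong to that set. But C (C–E–G) is foreign: the diatonic vi on degree 6 is C#m, whereas C comes from E minor. It is labeled bVI.

bVI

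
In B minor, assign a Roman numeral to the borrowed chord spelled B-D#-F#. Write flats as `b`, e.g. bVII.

The root B is the diatonic 1st degree of B minor; the borrowing shows in the chord quality. Diatonically B minor has Bm (i) on that degree; B–D#–F# is instead the major chord native to B major, so it takes the label I.

I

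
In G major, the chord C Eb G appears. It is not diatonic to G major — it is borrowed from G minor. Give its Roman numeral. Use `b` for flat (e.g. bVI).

C is scale degree 4 in G major. The diatonic chord on degree 4 would be C (IV), but C–Eb–G is the minor chord from G minor. As a borrowed chord it is labeled iv.

iv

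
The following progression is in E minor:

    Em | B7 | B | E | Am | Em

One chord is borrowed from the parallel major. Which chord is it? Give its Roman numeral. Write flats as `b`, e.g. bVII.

I

E minor has the diatonic set Em, F#dim, G, Am, B, C, D (with V from harmonic minor). Em, B7, B and Am are all diatonic. E (E–G#–B) is not: scale degree 1 in E minor carries Em (i). In E major the chord on that degree is E, so here it functions as I, borrowed from the parallel major.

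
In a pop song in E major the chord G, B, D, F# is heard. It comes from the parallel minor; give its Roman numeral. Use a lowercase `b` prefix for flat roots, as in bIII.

In E major scale degree 3 is G#; G is its lowered form, from E minor. G–B–D–F# is a major-seventh chord — the form found in E minor, not the diatonic iii (G#m). Borrowed into E major it is written bIIImaj7.

bIIImaj7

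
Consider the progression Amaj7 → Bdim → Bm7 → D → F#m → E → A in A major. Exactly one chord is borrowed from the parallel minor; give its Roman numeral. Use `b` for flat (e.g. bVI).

In A major the diatonic chords are A, Bm, C#m, D, E, F#m, G#dim. Of the given chords, Amaj7, Bm7, D, F#m, E and A are diatonic. Bdim (B–D–F) is not: scale degree 2 in A major carries Bm (ii). In A minor the chord on that degree is Bdim, so here it functions as ii°, borrowed from the parallel minor.

ii°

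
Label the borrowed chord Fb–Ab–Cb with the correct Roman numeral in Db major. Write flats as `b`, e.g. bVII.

bIII

Fb is the lowered form of scale degree 3 in Db major (the diatonic degree 3 is F). Fb–Ab–Cb is a major chord — the form found in Db minor, not the diatonic iii (Fm). Borrowed into Db major it is written bIII.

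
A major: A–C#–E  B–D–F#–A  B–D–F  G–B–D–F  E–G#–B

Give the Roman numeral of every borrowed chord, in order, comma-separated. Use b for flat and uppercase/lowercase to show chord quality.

A major has the diatonic set A, Bm, C#m, D, E, F#m, G#dim. A–C#–E = A, B–D–F#–A = Bm7 and E–G#–B = E are all diatonic. B–D–F doesn't fit — on degree 2 A major would have Bm (ii). Bdim is the degree-2 chord of A minor, so it is the borrowed ii°. G–B–D–F doesn't fit — on degree 7 A major would have G#dim (vii°). G7 is the degree-7 chord of A minor, so it is the borrowed bVII7.

ii°, bVII7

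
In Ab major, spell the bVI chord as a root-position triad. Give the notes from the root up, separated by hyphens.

Scale degree 6 in Ab major is F. bVI uses the lowered form, Fb, taken from Ab minor. In Ab minor the chord on Fb is Fb–Ab–Cb.

Fb-Ab-Cb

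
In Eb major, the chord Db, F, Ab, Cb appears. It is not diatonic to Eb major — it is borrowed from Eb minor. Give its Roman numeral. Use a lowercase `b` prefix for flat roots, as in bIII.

Db is the lowered form of scale degree 7 in Eb major (the diatonic degree 7 is D). The diatonic chord on degree 7 would be Ddim (vii°), but Db–F–Ab–Cb is the dominant-seventh chord from Eb minor. As a borrowed chord it is labeled bVII7.

bVII7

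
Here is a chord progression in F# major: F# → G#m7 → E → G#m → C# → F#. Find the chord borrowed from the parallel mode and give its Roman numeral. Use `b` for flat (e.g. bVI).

bVII

The diatonic triads in F# major are F#, G#m, A#m, B, C#, D#m, E#dim. Of the given chords, F#, G#m7, G#m and C# are diatonic. But E (E–G#–B) is foreign: the diatonic vii° on degree 7 is E#dim, whereas E comes from F# minor. It is labeled bVII.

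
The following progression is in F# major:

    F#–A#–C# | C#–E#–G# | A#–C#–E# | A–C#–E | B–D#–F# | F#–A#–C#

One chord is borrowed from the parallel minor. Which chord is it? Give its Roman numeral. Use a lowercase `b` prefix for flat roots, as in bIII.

F# major has the diatonic set F#, G#m, A#m, B, C#, D#m, E#dim. F#–A#–C# = F#, C#–E#–G# = C#, A#–C#–E# = A#m and B–D#–F# = B all belong to that set. A–C#–E is not: scale degree 3 in F# major carries A#m (iii). In F# minor the chord on that degree is A, so here it functions as bIII, borrowed from the parallel minor.

bIII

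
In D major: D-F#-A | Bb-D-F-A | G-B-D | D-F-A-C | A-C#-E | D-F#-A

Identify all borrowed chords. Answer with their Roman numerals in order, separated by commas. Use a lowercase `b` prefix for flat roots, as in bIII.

In D major the diatonic chords are D, Em, F#m, G, A, Bm, C#dim. Of the given chords, D–F#–A = D, G–B–D = G and A–C#–E = A are diatonic. But Bb–D–F–A is foreign: the diatonic vi on degree 6 is Bm, whereas Bbmaj7 comes from D minor. It is labeled bVImaj7. D–F–A–C doesn't fit — on degree 1 D major would have D (I). Dm7 is the degree-1 chord of D minor, so it is the borrowed i7.

bVImaj7, i7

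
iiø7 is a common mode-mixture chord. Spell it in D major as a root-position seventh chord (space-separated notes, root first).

The root, E, is scale degree 2 — the same note in D major and D minor; only the chord quality changes. Building the half-diminished-seventh chord from the parallel minor on E: E–G–Bb–D.

E G Bb D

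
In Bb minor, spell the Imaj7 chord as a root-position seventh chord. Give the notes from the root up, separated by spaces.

Bb D F A

Imaj7 is built on scale degree 1, which is Bb in both Bb minor and its parallel. Building the major-seventh chord from the parallel major on Bb: Bb–D–F–A.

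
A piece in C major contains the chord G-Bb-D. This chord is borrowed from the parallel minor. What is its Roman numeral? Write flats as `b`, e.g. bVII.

G is scale degree 5 in C major. The diatonic chord on degree 5 would be G (V), but G–Bb–D is the minor chord from C minor. As a borrowed chord it is labeled v.

v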